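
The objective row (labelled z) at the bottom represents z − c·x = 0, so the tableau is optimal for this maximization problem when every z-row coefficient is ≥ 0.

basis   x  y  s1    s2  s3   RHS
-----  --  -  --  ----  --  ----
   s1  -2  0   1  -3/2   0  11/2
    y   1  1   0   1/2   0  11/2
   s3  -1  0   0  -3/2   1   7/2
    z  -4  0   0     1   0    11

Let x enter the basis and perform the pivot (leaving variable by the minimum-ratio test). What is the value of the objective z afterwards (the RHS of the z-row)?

33

Ratio test on column x — row 1: entry -2 ≤ 0; row 2: (11/2)/1 = 11/2; row 3: entry -1 ≤ 0. Minimum is 11/2 at row 2 (y leaves); pivot element 1.
Pivot on row 2; the z-row RHS becomes 11 − (-4)·(11/2) = 33.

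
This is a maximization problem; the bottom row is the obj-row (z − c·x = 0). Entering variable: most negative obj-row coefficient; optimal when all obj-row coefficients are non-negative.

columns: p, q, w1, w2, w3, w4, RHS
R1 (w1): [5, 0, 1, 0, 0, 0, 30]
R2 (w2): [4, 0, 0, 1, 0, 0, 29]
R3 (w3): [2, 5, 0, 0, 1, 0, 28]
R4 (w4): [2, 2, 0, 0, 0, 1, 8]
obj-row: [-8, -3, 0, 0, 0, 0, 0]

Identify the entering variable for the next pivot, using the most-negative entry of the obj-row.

Negative obj-row entries: p: -8, q: -3.
The most negative is -8 in column p, so p enters.

p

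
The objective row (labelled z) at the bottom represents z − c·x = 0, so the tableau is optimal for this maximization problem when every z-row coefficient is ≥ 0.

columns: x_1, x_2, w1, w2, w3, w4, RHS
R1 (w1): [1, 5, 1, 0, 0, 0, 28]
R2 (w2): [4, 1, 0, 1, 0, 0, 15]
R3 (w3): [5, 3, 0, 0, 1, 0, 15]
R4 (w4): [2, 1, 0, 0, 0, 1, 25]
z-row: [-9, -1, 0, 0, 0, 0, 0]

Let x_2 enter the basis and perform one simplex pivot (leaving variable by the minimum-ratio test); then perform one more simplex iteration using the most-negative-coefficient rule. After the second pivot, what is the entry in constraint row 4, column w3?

Ratio test on column x_2 — row 1: 28/5 = 28/5; row 2: 15/1 = 15; row 3: 15/3 = 5; row 4: 25/1 = 25. Minimum is 5 at row 3 (w3 leaves); pivot element 3.
Divide row 3 by 3; eliminate column x_2 from the other rows.
Second iteration: most negative z-row entry is -22/3 in column x_1, so x_1 enters.
Ratio test on column x_1 — row 1: entry -22/3 ≤ 0; row 2: 10/(7/3) = 30/7; row 3: 5/(5/3) = 3; row 4: 20/(1/3) = 60. Minimum is 3 at row 3 (x_2 leaves); pivot element 5/3.
Divide row 3 by 5/3; eliminate column x_1 from the other rows.
After both pivots, the entry at constraint row 4, column w3 is -2/5.

-2/5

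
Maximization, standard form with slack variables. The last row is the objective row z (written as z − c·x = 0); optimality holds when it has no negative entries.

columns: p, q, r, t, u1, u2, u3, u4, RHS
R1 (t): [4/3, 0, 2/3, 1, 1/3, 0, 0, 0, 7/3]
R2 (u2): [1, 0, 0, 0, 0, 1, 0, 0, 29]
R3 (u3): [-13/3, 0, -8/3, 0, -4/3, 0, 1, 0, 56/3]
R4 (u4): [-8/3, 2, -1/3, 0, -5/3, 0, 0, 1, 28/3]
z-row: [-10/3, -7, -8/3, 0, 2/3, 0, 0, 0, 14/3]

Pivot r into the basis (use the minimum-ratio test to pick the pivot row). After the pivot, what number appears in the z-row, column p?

Ratio test on column r — row 1: (7/3)/(2/3) = 7/2; row 2: entry 0 ≤ 0; row 3: entry -8/3 ≤ 0; row 4: entry -1/3 ≤ 0. Minimum is 7/2 at row 1 (t leaves); pivot element 2/3.
Divide row 1 by 2/3; eliminate column r from the other rows.
z-row update in column p: -10/3 − (-8/3)·2 = 2.

2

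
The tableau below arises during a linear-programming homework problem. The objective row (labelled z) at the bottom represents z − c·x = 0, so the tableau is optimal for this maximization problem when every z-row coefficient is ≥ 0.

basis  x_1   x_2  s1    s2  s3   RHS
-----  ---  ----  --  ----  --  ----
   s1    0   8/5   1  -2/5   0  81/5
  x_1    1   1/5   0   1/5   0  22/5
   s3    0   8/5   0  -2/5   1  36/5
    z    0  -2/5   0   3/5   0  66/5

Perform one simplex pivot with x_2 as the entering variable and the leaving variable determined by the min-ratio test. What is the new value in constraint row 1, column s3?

Ratio test on column x_2 — row 1: (81/5)/(8/5) = 81/8; row 2: (22/5)/(1/5) = 22; row 3: (36/5)/(8/5) = 9/2. Minimum is 9/2 at row 3 (s3 leaves); pivot element 8/5.
Divide row 3 by 8/5; eliminate column x_2 from the other rows.
Row 1 update in column s3: 0 − (8/5)·(5/8) = -1.

-1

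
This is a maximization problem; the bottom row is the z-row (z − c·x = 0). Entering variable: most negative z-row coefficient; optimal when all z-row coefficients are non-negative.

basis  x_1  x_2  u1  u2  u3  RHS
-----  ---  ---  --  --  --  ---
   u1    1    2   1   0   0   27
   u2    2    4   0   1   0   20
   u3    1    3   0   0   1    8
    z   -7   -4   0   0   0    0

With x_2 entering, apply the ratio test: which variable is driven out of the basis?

u3

Column x_2 entries and ratios — u1: 27/2 = 27/2; u2: 20/4 = 5; u3: 8/3 = 8/3.
Smallest ratio is 8/3 in the row of u3, so u3 leaves.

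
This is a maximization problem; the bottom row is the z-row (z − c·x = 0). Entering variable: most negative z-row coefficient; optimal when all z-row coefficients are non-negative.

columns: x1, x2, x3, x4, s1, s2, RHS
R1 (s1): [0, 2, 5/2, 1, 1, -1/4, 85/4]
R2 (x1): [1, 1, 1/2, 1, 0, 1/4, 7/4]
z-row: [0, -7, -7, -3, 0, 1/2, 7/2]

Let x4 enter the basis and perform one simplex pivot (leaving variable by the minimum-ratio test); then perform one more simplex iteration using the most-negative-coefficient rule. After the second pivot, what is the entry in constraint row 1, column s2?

Ratio test on column x4 — row 1: (85/4)/1 = 85/4; row 2: (7/4)/1 = 7/4. Minimum is 7/4 at row 2 (x1 leaves); pivot element 1.
Divide row 2 by 1; eliminate column x4 from the other rows.
Second iteration: most negative z-row entry is -11/2 in column x3, so x3 enters.
Ratio test on column x3 — row 1: (39/2)/2 = 39/4; row 2: (7/4)/(1/2) = 7/2. Minimum is 7/2 at row 2 (x4 leaves); pivot element 1/2.
Divide row 2 by 1/2; eliminate column x3 from the other rows.
After both pivots, the entry at constraint row 1, column s2 is -3/2.

-3/2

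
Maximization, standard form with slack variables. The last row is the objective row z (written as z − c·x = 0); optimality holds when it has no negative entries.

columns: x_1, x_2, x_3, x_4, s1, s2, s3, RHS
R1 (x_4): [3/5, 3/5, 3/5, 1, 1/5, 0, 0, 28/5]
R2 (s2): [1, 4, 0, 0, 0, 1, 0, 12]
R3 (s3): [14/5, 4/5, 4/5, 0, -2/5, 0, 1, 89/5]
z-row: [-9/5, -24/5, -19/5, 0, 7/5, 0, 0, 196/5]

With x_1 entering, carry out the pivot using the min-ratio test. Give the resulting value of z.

709/14

Ratio test on column x_1 — row 1: (28/5)/(3/5) = 28/3; row 2: 12/1 = 12; row 3: (89/5)/(14/5) = 89/14. Minimum is 89/14 at row 3 (s3 leaves); pivot element 14/5.
Pivot on row 3; the z-row RHS becomes 196/5 − (-9/5)·(89/14) = 709/14.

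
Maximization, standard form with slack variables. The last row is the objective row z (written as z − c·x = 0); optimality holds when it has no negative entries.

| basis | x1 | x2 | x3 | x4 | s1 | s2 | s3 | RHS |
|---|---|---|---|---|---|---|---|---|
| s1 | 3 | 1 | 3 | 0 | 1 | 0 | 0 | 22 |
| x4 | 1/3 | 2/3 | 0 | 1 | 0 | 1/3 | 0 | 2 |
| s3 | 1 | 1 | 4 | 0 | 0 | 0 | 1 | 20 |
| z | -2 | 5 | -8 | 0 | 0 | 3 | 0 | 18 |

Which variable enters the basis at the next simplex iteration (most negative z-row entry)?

x3

Negative z-row entries: x1: -2, x3: -8.
The most negative is -8 in column x3, so x3 enters.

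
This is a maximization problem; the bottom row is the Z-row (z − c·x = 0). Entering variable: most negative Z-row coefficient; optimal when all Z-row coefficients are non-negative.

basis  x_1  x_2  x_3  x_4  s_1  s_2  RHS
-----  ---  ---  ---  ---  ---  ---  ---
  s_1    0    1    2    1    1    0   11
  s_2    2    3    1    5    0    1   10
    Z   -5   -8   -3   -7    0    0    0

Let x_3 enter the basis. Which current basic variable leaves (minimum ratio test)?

Column x_3 entries and ratios — s_1: 11/2 = 11/2; s_2: 10/1 = 10.
Smallest ratio is 11/2 in the row of s_1, so s_1 leaves.

s_1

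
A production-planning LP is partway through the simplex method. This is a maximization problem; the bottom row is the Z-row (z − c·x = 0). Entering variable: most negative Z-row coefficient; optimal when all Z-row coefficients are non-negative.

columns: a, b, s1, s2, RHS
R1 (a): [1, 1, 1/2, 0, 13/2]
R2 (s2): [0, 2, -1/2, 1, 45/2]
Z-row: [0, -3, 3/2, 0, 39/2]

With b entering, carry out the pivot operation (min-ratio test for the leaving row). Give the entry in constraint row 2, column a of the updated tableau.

Ratio test on column b — row 1: (13/2)/1 = 13/2; row 2: (45/2)/2 = 45/4. Minimum is 13/2 at row 1 (a leaves); pivot element 1.
Divide row 1 by 1; eliminate column b from the other rows.
Row 2 update in column a: 0 − 2·1 = -2.

-2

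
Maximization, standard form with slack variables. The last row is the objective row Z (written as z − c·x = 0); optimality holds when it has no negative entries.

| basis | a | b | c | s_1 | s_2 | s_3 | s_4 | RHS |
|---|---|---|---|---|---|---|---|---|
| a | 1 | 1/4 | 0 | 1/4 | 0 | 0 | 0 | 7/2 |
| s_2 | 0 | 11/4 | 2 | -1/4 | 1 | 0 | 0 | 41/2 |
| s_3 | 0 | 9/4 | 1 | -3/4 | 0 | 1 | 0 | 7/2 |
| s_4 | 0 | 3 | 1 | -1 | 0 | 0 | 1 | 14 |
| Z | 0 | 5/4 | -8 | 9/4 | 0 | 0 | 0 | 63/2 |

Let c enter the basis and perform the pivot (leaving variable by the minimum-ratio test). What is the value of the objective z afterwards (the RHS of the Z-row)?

119/2

Ratio test on column c — row 1: entry 0 ≤ 0; row 2: (41/2)/2 = 41/4; row 3: (7/2)/1 = 7/2; row 4: 14/1 = 14. Minimum is 7/2 at row 3 (s_3 leaves); pivot element 1.
Pivot on row 3; the Z-row RHS becomes 63/2 − (-8)·(7/2) = 119/2.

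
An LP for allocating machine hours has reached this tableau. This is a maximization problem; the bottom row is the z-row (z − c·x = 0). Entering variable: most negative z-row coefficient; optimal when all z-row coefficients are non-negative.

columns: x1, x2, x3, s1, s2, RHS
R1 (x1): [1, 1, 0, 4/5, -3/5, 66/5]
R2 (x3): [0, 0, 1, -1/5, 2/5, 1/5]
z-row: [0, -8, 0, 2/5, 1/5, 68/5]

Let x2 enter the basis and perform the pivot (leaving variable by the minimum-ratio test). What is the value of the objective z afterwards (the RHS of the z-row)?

Ratio test on column x2 — row 1: (66/5)/1 = 66/5; row 2: entry 0 ≤ 0. Minimum is 66/5 at row 1 (x1 leaves); pivot element 1.
Pivot on row 1; the z-row RHS becomes 68/5 − (-8)·(66/5) = 596/5.

596/5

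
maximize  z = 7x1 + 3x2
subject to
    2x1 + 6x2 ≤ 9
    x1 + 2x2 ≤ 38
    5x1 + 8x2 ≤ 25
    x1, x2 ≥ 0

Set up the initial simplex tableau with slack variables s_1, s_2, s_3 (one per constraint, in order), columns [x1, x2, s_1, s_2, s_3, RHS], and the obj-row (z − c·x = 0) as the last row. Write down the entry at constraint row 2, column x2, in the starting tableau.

2

Constraint 2 has coefficient 2 on x2.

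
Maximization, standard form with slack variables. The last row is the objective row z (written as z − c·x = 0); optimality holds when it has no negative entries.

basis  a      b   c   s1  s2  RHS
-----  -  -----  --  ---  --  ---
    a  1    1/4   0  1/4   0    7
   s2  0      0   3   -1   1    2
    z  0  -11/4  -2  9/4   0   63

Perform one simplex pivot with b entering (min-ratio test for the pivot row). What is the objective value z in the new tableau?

140

Ratio test on column b — row 1: 7/(1/4) = 28; row 2: entry 0 ≤ 0. Minimum is 28 at row 1 (a leaves); pivot element 1/4.
Pivot on row 1; the z-row RHS becomes 63 − (-11/4)·28 = 140.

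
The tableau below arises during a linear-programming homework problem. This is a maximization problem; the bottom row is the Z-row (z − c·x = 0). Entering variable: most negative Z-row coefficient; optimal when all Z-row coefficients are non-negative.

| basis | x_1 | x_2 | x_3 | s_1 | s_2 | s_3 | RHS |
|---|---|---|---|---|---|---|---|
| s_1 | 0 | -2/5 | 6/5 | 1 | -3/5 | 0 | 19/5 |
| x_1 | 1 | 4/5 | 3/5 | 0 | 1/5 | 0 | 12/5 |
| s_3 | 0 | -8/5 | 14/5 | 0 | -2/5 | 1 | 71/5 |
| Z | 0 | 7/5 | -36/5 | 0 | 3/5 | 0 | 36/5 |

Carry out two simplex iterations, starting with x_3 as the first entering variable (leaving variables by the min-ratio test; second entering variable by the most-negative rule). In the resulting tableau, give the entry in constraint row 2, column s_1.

-1

Ratio test on column x_3 — row 1: (19/5)/(6/5) = 19/6; row 2: (12/5)/(3/5) = 4; row 3: (71/5)/(14/5) = 71/14. Minimum is 19/6 at row 1 (s_1 leaves); pivot element 6/5.
Divide row 1 by 6/5; eliminate column x_3 from the other rows.
Second iteration: most negative Z-row entry is -3 in column s_2, so s_2 enters.
Ratio test on column s_2 — row 1: entry -1/2 ≤ 0; row 2: (1/2)/(1/2) = 1; row 3: (16/3)/1 = 16/3. Minimum is 1 at row 2 (x_1 leaves); pivot element 1/2.
Divide row 2 by 1/2; eliminate column s_2 from the other rows.
After both pivots, the entry at constraint row 2, column s_1 is -1.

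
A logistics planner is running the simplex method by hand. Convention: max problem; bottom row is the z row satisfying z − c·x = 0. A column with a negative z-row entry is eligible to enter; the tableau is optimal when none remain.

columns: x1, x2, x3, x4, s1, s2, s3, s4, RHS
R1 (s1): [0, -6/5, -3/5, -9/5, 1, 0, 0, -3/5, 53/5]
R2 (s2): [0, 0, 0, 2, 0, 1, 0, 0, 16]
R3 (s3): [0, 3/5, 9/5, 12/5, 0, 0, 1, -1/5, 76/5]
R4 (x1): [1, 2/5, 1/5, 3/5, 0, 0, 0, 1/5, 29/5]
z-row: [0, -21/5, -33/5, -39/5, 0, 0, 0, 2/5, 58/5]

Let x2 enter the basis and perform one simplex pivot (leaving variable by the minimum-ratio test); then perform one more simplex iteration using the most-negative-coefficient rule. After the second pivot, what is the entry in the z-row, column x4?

3

Ratio test on column x2 — row 1: entry -6/5 ≤ 0; row 2: entry 0 ≤ 0; row 3: (76/5)/(3/5) = 76/3; row 4: (29/5)/(2/5) = 29/2. Minimum is 29/2 at row 4 (x1 leaves); pivot element 2/5.
Divide row 4 by 2/5; eliminate column x2 from the other rows.
Second iteration: most negative z-row entry is -9/2 in column x3, so x3 enters.
Ratio test on column x3 — row 1: entry 0 ≤ 0; row 2: entry 0 ≤ 0; row 3: (13/2)/(3/2) = 13/3; row 4: (29/2)/(1/2) = 29. Minimum is 13/3 at row 3 (s3 leaves); pivot element 3/2.
Divide row 3 by 3/2; eliminate column x3 from the other rows.
After both pivots, the entry at the z-row, column x4 is 3.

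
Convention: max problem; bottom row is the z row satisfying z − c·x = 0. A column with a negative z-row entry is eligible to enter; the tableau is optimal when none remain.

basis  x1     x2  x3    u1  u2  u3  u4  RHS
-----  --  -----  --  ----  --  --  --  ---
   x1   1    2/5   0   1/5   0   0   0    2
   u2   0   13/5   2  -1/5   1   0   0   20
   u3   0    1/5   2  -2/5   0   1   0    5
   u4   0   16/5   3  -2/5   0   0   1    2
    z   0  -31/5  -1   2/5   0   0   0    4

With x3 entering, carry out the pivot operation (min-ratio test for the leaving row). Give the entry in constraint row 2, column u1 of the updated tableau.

Ratio test on column x3 — row 1: entry 0 ≤ 0; row 2: 20/2 = 10; row 3: 5/2 = 5/2; row 4: 2/3 = 2/3. Minimum is 2/3 at row 4 (u4 leaves); pivot element 3.
Divide row 4 by 3; eliminate column x3 from the other rows.
Row 2 update in column u1: -1/5 − 2·(-2/15) = 1/15.

1/15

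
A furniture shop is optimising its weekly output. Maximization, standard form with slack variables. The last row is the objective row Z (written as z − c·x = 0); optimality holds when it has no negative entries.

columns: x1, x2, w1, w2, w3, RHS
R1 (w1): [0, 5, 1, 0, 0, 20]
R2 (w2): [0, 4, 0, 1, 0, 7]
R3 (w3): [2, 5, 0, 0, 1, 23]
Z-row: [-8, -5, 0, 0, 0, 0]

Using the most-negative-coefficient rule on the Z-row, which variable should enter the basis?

x1

Negative Z-row entries: x1: -8, x2: -5.
The most negative is -8 in column x1, so x1 enters.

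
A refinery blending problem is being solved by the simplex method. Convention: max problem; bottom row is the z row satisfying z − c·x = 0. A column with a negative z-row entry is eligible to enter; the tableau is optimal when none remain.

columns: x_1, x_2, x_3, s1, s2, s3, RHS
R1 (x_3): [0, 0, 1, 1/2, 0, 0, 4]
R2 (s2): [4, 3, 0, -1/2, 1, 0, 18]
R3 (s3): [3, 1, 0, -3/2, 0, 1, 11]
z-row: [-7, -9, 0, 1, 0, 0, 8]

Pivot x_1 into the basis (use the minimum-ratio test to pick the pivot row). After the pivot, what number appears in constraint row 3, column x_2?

1/3

Ratio test on column x_1 — row 1: entry 0 ≤ 0; row 2: 18/4 = 9/2; row 3: 11/3 = 11/3. Minimum is 11/3 at row 3 (s3 leaves); pivot element 3.
Divide row 3 by 3; eliminate column x_1 from the other rows.
In the new row 3, the x_2 entry is the old entry divided by the pivot: 1/3 = 1/3.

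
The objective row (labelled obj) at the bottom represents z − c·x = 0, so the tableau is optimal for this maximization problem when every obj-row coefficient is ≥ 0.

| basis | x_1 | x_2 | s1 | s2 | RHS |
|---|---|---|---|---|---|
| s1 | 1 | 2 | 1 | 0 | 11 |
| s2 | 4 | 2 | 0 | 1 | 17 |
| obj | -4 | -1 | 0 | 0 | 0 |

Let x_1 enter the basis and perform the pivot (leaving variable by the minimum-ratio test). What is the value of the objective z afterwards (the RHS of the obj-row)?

17

Ratio test on column x_1 — row 1: 11/1 = 11; row 2: 17/4 = 17/4. Minimum is 17/4 at row 2 (s2 leaves); pivot element 4.
Pivot on row 2; the obj-row RHS becomes 0 − (-4)·(17/4) = 17.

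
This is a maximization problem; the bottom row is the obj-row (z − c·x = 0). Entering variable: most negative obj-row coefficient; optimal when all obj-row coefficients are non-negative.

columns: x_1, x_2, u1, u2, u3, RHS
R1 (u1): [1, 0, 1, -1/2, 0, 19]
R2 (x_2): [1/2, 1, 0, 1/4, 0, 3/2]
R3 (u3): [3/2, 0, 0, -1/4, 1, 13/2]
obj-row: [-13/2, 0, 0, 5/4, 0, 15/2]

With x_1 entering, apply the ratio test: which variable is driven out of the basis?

Column x_1 entries and ratios — u1: 19/1 = 19; x_2: (3/2)/(1/2) = 3; u3: (13/2)/(3/2) = 13/3.
Smallest ratio is 3 in the row of x_2, so x_2 leaves.

x_2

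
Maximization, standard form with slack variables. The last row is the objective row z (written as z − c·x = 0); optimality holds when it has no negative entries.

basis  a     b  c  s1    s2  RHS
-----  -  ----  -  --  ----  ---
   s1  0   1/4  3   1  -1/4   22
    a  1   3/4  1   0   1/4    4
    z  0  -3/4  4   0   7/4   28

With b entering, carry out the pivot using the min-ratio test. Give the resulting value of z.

32

Ratio test on column b — row 1: 22/(1/4) = 88; row 2: 4/(3/4) = 16/3. Minimum is 16/3 at row 2 (a leaves); pivot element 3/4.
Pivot on row 2; the z-row RHS becomes 28 − (-3/4)·(16/3) = 32.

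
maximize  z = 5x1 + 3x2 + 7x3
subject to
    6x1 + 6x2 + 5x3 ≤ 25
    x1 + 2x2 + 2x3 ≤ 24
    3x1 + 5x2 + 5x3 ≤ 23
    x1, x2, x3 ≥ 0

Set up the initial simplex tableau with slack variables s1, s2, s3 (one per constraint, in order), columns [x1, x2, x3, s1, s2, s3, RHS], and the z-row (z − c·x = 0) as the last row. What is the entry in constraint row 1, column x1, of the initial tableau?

6

Constraint 1 has coefficient 6 on x1.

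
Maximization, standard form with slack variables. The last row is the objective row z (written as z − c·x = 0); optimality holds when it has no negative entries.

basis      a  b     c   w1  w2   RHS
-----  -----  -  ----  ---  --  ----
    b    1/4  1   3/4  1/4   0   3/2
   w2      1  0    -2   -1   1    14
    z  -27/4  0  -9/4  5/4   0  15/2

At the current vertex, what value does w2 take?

w2 is basic (row 2); its value is the RHS of that row, 14.

14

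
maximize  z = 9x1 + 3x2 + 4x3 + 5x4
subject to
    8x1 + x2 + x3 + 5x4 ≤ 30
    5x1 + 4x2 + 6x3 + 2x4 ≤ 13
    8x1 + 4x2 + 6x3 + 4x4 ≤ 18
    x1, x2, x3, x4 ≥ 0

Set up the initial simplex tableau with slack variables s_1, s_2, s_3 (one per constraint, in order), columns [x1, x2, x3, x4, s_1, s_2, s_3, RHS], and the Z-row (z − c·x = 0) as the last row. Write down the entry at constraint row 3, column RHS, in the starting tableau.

The RHS of constraint 3 is b_3 = 18.

18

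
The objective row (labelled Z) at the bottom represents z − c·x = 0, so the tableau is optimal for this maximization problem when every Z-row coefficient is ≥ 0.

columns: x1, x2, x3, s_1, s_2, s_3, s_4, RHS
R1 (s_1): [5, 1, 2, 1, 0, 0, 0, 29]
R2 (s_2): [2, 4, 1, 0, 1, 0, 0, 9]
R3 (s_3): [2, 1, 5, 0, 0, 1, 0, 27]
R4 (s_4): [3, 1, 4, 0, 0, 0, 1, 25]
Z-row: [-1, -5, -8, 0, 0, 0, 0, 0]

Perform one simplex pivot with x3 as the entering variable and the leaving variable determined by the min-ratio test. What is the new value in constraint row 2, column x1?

8/5

Ratio test on column x3 — row 1: 29/2 = 29/2; row 2: 9/1 = 9; row 3: 27/5 = 27/5; row 4: 25/4 = 25/4. Minimum is 27/5 at row 3 (s_3 leaves); pivot element 5.
Divide row 3 by 5; eliminate column x3 from the other rows.
Row 2 update in column x1: 2 − 1·(2/5) = 8/5.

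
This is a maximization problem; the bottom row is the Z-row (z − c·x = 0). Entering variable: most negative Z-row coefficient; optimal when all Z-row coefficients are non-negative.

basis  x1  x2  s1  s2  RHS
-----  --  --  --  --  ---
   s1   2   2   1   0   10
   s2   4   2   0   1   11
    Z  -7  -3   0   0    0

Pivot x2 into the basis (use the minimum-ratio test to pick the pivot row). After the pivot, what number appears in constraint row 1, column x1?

1

Ratio test on column x2 — row 1: 10/2 = 5; row 2: 11/2 = 11/2. Minimum is 5 at row 1 (s1 leaves); pivot element 2.
Divide row 1 by 2; eliminate column x2 from the other rows.
In the new row 1, the x1 entry is the old entry divided by the pivot: 2/2 = 1.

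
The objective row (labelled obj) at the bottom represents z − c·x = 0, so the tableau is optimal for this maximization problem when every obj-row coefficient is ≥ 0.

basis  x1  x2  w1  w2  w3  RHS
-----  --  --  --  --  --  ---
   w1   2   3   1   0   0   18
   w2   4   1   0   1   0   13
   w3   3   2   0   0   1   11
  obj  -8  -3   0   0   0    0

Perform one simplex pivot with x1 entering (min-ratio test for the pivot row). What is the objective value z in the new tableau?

Ratio test on column x1 — row 1: 18/2 = 9; row 2: 13/4 = 13/4; row 3: 11/3 = 11/3. Minimum is 13/4 at row 2 (w2 leaves); pivot element 4.
Pivot on row 2; the obj-row RHS becomes 0 − (-8)·(13/4) = 26.

26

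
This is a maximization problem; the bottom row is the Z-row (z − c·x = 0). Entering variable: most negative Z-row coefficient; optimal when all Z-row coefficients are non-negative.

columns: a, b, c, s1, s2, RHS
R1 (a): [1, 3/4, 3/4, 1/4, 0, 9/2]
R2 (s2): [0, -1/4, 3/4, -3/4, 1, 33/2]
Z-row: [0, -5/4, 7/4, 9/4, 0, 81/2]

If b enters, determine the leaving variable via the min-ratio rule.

a

Column b entries and ratios — a: (9/2)/(3/4) = 6; s2: -1/4 ≤ 0, skip.
Smallest ratio is 6 in the row of a, so a leaves.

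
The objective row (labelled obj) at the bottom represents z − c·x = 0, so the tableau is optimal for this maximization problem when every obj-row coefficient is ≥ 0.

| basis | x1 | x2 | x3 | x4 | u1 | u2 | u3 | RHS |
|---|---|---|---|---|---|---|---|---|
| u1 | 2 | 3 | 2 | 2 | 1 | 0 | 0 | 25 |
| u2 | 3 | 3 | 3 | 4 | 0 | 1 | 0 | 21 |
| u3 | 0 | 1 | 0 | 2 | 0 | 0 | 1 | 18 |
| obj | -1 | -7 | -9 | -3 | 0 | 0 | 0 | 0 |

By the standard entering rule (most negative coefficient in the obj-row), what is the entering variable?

x3

Negative obj-row entries: x1: -1, x2: -7, x3: -9, x4: -3.
The most negative is -9 in column x3, so x3 enters.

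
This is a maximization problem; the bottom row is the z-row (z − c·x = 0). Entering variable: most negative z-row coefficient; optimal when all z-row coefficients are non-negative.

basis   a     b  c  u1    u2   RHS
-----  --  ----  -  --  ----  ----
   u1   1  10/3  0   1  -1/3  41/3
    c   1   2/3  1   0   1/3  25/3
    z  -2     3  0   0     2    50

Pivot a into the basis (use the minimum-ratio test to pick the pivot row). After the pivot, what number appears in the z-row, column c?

Ratio test on column a — row 1: (41/3)/1 = 41/3; row 2: (25/3)/1 = 25/3. Minimum is 25/3 at row 2 (c leaves); pivot element 1.
Divide row 2 by 1; eliminate column a from the other rows.
z-row update in column c: 0 − (-2)·1 = 2.

2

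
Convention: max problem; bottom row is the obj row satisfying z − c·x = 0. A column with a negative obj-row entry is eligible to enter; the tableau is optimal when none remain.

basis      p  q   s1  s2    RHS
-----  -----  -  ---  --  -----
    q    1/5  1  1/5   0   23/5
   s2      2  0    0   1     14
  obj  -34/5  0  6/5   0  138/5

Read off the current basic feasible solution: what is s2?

s2 is basic (row 2); its value is the RHS of that row, 14.

14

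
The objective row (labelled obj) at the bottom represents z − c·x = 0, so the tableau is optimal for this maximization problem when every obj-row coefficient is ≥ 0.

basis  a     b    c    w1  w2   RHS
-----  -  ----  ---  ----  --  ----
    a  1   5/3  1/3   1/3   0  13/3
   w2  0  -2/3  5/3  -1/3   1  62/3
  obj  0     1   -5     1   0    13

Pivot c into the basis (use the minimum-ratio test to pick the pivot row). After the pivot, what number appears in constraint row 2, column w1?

Ratio test on column c — row 1: (13/3)/(1/3) = 13; row 2: (62/3)/(5/3) = 62/5. Minimum is 62/5 at row 2 (w2 leaves); pivot element 5/3.
Divide row 2 by 5/3; eliminate column c from the other rows.
In the new row 2, the w1 entry is the old entry divided by the pivot: (-1/3)/(5/3) = -1/5.

-1/5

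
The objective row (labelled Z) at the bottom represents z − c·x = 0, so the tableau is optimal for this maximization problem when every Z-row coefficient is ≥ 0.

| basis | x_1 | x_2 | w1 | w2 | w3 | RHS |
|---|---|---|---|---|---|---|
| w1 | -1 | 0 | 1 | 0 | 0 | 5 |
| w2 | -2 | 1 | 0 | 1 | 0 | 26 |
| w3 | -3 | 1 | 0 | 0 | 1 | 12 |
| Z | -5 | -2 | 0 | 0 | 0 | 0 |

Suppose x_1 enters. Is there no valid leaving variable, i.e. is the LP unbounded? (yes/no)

yes

Every constraint-row entry in column x_1 is ≤ 0, so increasing x_1 is unbounded.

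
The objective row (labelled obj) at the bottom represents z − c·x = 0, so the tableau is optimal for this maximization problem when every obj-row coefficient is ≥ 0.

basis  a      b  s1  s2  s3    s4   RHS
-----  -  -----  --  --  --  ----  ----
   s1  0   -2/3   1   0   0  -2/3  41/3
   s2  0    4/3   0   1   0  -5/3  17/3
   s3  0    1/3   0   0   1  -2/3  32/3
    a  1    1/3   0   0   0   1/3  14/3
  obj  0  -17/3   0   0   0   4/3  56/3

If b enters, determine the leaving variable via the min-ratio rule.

s2

Column b entries and ratios — s1: -2/3 ≤ 0, skip; s2: (17/3)/(4/3) = 17/4; s3: (32/3)/(1/3) = 32; a: (14/3)/(1/3) = 14.
Smallest ratio is 17/4 in the row of s2, so s2 leaves.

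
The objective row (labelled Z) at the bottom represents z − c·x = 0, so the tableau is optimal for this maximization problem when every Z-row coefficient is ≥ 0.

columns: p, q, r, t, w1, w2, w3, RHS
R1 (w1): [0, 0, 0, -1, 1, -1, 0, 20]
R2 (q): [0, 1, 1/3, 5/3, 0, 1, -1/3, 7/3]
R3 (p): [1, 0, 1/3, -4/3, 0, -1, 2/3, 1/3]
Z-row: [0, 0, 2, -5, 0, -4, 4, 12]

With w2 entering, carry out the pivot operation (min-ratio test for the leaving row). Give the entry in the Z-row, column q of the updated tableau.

Ratio test on column w2 — row 1: entry -1 ≤ 0; row 2: (7/3)/1 = 7/3; row 3: entry -1 ≤ 0. Minimum is 7/3 at row 2 (q leaves); pivot element 1.
Divide row 2 by 1; eliminate column w2 from the other rows.
Z-row update in column q: 0 − (-4)·1 = 4.

4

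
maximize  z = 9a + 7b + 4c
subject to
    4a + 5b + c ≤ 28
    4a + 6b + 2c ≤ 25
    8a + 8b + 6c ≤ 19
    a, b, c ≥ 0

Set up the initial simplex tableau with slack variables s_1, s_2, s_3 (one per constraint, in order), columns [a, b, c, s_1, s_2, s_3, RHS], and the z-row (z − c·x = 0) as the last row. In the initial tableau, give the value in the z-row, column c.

-4

The z-row carries the negated objective coefficients: the c entry is -4.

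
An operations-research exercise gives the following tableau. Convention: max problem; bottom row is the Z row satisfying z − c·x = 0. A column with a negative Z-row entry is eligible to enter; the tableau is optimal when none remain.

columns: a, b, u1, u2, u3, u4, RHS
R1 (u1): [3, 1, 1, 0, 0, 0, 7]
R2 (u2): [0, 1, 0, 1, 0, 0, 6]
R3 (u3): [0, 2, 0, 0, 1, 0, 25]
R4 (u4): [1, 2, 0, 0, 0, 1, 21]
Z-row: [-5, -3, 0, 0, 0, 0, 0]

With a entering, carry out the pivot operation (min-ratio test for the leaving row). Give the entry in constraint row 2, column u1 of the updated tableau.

0

Ratio test on column a — row 1: 7/3 = 7/3; row 2: entry 0 ≤ 0; row 3: entry 0 ≤ 0; row 4: 21/1 = 21. Minimum is 7/3 at row 1 (u1 leaves); pivot element 3.
Divide row 1 by 3; eliminate column a from the other rows.
Row 2 update in column u1: 0 − 0·(1/3) = 0.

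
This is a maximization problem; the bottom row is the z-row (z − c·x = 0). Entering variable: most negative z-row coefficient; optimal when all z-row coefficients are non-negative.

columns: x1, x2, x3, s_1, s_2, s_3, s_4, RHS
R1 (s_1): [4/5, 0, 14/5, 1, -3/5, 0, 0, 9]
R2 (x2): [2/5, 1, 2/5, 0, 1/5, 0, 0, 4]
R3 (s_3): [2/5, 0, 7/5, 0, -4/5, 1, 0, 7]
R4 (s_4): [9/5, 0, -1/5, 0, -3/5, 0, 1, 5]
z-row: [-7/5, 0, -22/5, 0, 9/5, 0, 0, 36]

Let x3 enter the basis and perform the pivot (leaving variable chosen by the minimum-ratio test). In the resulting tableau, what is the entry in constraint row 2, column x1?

2/7

Ratio test on column x3 — row 1: 9/(14/5) = 45/14; row 2: 4/(2/5) = 10; row 3: 7/(7/5) = 5; row 4: entry -1/5 ≤ 0. Minimum is 45/14 at row 1 (s_1 leaves); pivot element 14/5.
Divide row 1 by 14/5; eliminate column x3 from the other rows.
Row 2 update in column x1: 2/5 − (2/5)·(2/7) = 2/7.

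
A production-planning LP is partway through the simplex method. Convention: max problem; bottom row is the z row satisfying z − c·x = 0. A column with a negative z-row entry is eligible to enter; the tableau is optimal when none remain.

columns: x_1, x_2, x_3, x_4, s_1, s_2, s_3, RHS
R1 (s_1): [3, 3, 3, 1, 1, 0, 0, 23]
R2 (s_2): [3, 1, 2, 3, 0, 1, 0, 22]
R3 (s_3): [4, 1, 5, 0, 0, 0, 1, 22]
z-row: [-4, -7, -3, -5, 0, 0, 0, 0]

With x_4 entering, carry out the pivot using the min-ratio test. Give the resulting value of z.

110/3

Ratio test on column x_4 — row 1: 23/1 = 23; row 2: 22/3 = 22/3; row 3: entry 0 ≤ 0. Minimum is 22/3 at row 2 (s_2 leaves); pivot element 3.
Pivot on row 2; the z-row RHS becomes 0 − (-5)·(22/3) = 110/3.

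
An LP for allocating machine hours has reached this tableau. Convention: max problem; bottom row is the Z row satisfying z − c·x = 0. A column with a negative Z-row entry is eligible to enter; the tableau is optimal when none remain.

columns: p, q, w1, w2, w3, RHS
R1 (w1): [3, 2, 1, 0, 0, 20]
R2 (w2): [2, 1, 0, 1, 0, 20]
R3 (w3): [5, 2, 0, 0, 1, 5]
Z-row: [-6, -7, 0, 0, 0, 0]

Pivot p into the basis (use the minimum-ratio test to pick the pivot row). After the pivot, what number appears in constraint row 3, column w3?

Ratio test on column p — row 1: 20/3 = 20/3; row 2: 20/2 = 10; row 3: 5/5 = 1. Minimum is 1 at row 3 (w3 leaves); pivot element 5.
Divide row 3 by 5; eliminate column p from the other rows.
In the new row 3, the w3 entry is the old entry divided by the pivot: 1/5 = 1/5.

1/5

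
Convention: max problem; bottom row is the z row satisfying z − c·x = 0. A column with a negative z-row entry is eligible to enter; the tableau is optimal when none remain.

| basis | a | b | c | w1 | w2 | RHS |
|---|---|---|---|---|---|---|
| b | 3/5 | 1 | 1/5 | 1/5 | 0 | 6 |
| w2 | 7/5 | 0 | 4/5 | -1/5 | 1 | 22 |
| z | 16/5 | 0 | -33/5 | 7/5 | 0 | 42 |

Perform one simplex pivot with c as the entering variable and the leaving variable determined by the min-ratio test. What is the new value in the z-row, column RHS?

447/2

Ratio test on column c — row 1: 6/(1/5) = 30; row 2: 22/(4/5) = 55/2. Minimum is 55/2 at row 2 (w2 leaves); pivot element 4/5.
Divide row 2 by 4/5; eliminate column c from the other rows.
z-row update in column RHS: 42 − (-33/5)·(55/2) = 447/2.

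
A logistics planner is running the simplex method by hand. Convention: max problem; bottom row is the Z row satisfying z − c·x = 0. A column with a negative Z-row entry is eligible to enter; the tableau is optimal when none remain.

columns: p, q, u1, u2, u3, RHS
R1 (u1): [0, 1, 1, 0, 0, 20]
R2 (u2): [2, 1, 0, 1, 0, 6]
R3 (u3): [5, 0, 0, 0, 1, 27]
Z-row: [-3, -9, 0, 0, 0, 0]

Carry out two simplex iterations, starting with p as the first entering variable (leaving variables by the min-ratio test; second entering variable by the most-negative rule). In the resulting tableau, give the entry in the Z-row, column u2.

9

Ratio test on column p — row 1: entry 0 ≤ 0; row 2: 6/2 = 3; row 3: 27/5 = 27/5. Minimum is 3 at row 2 (u2 leaves); pivot element 2.
Divide row 2 by 2; eliminate column p from the other rows.
Second iteration: most negative Z-row entry is -15/2 in column q, so q enters.
Ratio test on column q — row 1: 20/1 = 20; row 2: 3/(1/2) = 6; row 3: entry -5/2 ≤ 0. Minimum is 6 at row 2 (p leaves); pivot element 1/2.
Divide row 2 by 1/2; eliminate column q from the other rows.
After both pivots, the entry at the Z-row, column u2 is 9.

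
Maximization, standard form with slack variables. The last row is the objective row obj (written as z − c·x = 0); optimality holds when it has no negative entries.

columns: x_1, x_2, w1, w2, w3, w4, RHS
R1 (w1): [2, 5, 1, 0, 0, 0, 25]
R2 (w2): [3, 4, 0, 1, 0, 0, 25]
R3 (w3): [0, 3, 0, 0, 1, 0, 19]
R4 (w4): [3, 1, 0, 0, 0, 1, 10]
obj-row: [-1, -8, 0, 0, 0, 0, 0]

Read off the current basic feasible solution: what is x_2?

0

x_2 is not in the basis, so in the current basic feasible solution x_2 = 0.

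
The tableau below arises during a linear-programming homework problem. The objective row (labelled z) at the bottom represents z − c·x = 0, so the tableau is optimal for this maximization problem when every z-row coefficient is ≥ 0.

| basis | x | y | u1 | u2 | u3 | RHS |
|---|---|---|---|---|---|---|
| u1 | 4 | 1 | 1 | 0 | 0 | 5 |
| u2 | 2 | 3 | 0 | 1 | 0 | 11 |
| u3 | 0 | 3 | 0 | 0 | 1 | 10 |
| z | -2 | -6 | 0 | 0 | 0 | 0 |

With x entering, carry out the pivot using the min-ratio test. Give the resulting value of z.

Ratio test on column x — row 1: 5/4 = 5/4; row 2: 11/2 = 11/2; row 3: entry 0 ≤ 0. Minimum is 5/4 at row 1 (u1 leaves); pivot element 4.
Pivot on row 1; the z-row RHS becomes 0 − (-2)·(5/4) = 5/2.

5/2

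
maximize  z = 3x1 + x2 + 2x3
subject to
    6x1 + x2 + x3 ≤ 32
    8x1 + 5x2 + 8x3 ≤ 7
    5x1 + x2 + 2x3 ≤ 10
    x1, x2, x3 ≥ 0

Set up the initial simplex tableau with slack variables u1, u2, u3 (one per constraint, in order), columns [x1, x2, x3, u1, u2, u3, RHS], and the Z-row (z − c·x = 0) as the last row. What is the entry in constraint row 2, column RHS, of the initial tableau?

7

The RHS of constraint 2 is b_2 = 7.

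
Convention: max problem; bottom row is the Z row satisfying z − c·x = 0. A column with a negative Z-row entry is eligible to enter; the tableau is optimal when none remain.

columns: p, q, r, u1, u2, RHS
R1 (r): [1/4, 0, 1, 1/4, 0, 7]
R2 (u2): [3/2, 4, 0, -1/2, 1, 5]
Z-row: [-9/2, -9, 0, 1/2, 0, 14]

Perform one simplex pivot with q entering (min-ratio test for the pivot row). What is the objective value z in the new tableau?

Ratio test on column q — row 1: entry 0 ≤ 0; row 2: 5/4 = 5/4. Minimum is 5/4 at row 2 (u2 leaves); pivot element 4.
Pivot on row 2; the Z-row RHS becomes 14 − (-9)·(5/4) = 101/4.

101/4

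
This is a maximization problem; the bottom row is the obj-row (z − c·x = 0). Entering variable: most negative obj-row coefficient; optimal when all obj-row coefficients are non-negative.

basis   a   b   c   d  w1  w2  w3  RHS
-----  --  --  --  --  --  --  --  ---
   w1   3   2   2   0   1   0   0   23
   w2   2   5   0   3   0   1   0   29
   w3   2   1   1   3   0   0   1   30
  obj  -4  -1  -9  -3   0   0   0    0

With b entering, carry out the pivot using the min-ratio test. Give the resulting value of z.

29/5

Ratio test on column b — row 1: 23/2 = 23/2; row 2: 29/5 = 29/5; row 3: 30/1 = 30. Minimum is 29/5 at row 2 (w2 leaves); pivot element 5.
Pivot on row 2; the obj-row RHS becomes 0 − (-1)·(29/5) = 29/5.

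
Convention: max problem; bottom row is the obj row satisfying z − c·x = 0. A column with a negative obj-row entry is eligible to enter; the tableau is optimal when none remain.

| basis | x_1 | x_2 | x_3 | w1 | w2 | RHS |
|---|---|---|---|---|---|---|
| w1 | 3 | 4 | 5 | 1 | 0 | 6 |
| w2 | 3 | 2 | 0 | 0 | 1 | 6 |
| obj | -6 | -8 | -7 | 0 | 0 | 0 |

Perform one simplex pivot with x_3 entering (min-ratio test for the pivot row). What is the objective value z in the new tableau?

Ratio test on column x_3 — row 1: 6/5 = 6/5; row 2: entry 0 ≤ 0. Minimum is 6/5 at row 1 (w1 leaves); pivot element 5.
Pivot on row 1; the obj-row RHS becomes 0 − (-7)·(6/5) = 42/5.

42/5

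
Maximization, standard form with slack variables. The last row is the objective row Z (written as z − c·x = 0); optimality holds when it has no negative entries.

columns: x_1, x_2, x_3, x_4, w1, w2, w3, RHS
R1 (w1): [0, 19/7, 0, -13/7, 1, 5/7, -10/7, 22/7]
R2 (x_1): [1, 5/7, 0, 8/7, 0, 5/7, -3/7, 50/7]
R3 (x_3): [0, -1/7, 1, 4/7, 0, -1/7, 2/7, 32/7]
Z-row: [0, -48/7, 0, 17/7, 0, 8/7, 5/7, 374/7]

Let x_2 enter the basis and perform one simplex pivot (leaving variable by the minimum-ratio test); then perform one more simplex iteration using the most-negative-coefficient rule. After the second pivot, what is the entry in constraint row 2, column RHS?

Ratio test on column x_2 — row 1: (22/7)/(19/7) = 22/19; row 2: (50/7)/(5/7) = 10; row 3: entry -1/7 ≤ 0. Minimum is 22/19 at row 1 (w1 leaves); pivot element 19/7.
Divide row 1 by 19/7; eliminate column x_2 from the other rows.
Second iteration: most negative Z-row entry is -55/19 in column w3, so w3 enters.
Ratio test on column w3 — row 1: entry -10/19 ≤ 0; row 2: entry -1/19 ≤ 0; row 3: (90/19)/(4/19) = 45/2. Minimum is 45/2 at row 3 (x_3 leaves); pivot element 4/19.
Divide row 3 by 4/19; eliminate column w3 from the other rows.
After both pivots, the entry at constraint row 2, column RHS is 15/2.

15/2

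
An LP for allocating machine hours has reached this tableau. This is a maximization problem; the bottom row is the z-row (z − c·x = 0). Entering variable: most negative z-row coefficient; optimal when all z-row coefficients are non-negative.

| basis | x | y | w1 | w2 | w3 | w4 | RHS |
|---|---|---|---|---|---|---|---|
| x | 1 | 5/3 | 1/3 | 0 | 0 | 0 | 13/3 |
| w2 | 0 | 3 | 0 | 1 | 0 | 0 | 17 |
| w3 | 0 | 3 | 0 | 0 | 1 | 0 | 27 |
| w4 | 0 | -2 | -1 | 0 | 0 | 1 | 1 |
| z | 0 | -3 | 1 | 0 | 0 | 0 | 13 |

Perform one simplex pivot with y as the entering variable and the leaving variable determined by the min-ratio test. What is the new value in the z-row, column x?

9/5

Ratio test on column y — row 1: (13/3)/(5/3) = 13/5; row 2: 17/3 = 17/3; row 3: 27/3 = 9; row 4: entry -2 ≤ 0. Minimum is 13/5 at row 1 (x leaves); pivot element 5/3.
Divide row 1 by 5/3; eliminate column y from the other rows.
z-row update in column x: 0 − (-3)·(3/5) = 9/5.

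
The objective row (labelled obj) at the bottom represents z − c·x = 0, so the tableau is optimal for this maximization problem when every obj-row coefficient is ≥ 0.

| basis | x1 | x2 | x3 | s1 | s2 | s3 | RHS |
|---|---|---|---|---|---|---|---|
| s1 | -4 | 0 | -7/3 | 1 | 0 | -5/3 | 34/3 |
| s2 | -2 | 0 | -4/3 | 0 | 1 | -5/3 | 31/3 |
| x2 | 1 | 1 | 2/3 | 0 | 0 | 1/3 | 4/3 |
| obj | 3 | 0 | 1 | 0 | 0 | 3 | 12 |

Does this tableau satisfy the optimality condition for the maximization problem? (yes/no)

Every obj-row coefficient is ≥ 0, so the tableau is optimal.

yes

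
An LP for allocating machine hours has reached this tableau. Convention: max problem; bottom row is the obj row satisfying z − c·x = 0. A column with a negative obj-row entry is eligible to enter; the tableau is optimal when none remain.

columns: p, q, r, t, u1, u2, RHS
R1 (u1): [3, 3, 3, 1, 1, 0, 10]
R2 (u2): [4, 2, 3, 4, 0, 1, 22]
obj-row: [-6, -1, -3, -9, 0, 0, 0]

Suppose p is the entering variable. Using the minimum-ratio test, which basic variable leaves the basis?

u1

Column p entries and ratios — u1: 10/3 = 10/3; u2: 22/4 = 11/2.
Smallest ratio is 10/3 in the row of u1, so u1 leaves.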